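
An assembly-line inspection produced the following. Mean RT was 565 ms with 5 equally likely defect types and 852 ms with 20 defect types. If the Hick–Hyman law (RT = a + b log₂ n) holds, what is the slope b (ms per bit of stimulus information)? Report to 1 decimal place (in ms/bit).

143.5 ms/bit

The slope on a log₂ axis is (852 − 565) / (4.3219 − 2.3219) = 143.500 ms/bit.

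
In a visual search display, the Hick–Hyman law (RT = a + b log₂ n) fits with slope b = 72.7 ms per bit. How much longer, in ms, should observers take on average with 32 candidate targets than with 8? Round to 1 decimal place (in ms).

ΔRT = (a + b log₂ n₂) − (a + b log₂ n₁) = b·(log₂ n₂ − log₂ n₁).
log₂(32) − log₂(8) = log₂(32/8) = log₂(4) = 2.
ΔRT = 72.7 × 2.0000 = 145.400 ms.

145.4 ms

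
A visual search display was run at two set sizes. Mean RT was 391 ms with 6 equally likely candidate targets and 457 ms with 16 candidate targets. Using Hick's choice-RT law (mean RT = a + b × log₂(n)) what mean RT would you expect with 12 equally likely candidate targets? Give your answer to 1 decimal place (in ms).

Solve the two-equation system in a and b:
  b = (457 − 391) / (log₂ 16 − log₂ 6) = 66 / (4 − 2.5850) = 46.642 ms/bit
  a = 391 − 46.642 × 2.5850 = 270.433 ms
Then RT(12) = 270.433 + 46.642 × log₂ 12 = 270.433 + 46.642 × 3.5850 ≈ 437.642 ms.

437.6 ms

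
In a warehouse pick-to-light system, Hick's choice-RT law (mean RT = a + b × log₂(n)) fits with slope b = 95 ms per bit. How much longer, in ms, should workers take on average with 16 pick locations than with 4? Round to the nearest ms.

ΔRT = (a + b log₂ n₂) − (a + b log₂ n₁) = b·(log₂ n₂ − log₂ n₁).
log₂(16) − log₂(4) = log₂(16/4) = log₂(4) = 2.
ΔRT = 95 × 2.0000 = 190.000 ms.

190 ms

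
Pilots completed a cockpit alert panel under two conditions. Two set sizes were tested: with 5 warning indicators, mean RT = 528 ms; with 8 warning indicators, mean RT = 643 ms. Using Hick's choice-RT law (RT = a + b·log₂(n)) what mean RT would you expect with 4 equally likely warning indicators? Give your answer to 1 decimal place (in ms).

473.4 ms

With log₂ n on the abscissa the relation is linear; from the two conditions:
  b = (643 − 528) / (log₂ 8 − log₂ 5) = 115 / (3 − 2.3219) = 169.599 ms/bit
  a = 528 − 169.599 × 2.3219 = 134.204 ms
Then RT(4) = 134.204 + 169.599 × log₂ 4 = 134.204 + 169.599 × 2 ≈ 473.401 ms.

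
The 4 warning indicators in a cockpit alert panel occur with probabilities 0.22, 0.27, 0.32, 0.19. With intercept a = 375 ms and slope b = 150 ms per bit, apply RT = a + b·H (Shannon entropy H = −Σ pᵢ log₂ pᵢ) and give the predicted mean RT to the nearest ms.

671 ms

Entropy contributions −pᵢ log₂ pᵢ: 0.4806, 0.5100, 0.5260, 0.4552; sum H = 1.9719 bits.
RT = a + bH = 375 + 150·1.9719 = 670.78 ms.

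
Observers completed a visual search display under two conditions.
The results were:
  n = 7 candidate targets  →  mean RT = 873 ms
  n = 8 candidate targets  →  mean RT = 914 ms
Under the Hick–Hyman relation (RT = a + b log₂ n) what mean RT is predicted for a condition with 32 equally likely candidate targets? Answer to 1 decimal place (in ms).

RT is linear in log₂ n, so two points fix the line:
  b = (914 − 873) / (log₂ 8 − log₂ 7) = 41 / (3 − 2.8074) = 212.827 ms/bit
  a = 873 − 212.827 × 2.8074 = 275.520 ms
Then RT(32) = 275.520 + 212.827 × log₂ 32 = 275.520 + 212.827 × 5 ≈ 1339.653 ms.

1339.7 ms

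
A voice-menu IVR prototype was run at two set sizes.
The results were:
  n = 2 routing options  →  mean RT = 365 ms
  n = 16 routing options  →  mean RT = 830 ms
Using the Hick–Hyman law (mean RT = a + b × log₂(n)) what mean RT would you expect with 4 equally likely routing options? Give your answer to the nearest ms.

With log₂ n on the abscissa the relation is linear; from the two conditions:
  b = (830 − 365) / (log₂ 16 − log₂ 2) = 465 / (4 − 1) = 155 ms/bit
  a = 365 − 155 × 1 = 210 ms
Then RT(4) = 210 + 155 × log₂ 4 = 210 + 155 × 2 ≈ 520.000 ms.

520 ms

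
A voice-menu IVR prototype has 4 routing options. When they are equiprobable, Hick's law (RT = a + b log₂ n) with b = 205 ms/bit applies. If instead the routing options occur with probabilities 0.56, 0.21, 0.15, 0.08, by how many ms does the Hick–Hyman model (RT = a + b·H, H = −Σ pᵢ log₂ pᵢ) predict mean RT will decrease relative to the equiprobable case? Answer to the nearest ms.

73 ms

Equiprobable entropy H₀ = log₂ 4 = 2.0000 bits.
Skewed entropy H = −Σ pᵢ log₂ pᵢ = 1.6433 bits.
ΔRT = b·(H₀ − H) = 205 × 0.3567 = 73.12 ms.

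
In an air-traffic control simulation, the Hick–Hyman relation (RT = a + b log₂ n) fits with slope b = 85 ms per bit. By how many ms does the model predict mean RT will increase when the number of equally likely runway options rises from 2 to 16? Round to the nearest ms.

Only the slope matters, since a is common to both: ΔRT = b·log₂(n₂/n₁).
log₂(16) − log₂(2) = log₂(16/2) = log₂(8) = 3.
ΔRT = 85 × 3.0000 = 255.000 ms.

255 ms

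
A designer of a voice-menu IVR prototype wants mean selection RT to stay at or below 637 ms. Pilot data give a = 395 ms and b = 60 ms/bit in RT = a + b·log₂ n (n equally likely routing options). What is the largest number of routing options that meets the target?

16

Information budget: (637 − 395)/60 = 4.0333 bits, so n ≤ 2^4.0333 = 16.374 → at most 16.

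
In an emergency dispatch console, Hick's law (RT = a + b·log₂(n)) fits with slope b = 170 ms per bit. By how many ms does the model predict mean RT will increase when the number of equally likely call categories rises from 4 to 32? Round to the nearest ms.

The intercept a cancels: ΔRT = b·(log₂ n₂ − log₂ n₁) = b·log₂(n₂/n₁).
log₂(32) − log₂(4) = log₂(32/4) = log₂(8) = 3.
ΔRT = 170 × 3.0000 = 510.000 ms.

510 ms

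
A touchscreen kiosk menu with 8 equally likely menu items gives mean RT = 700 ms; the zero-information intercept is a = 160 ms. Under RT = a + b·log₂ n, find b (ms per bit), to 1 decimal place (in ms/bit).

180.0 ms/bit

log₂(8) = 3 bits.
b = (RT − a)/log₂ n = (700 − 160) / 3 = 180.000 ms/bit.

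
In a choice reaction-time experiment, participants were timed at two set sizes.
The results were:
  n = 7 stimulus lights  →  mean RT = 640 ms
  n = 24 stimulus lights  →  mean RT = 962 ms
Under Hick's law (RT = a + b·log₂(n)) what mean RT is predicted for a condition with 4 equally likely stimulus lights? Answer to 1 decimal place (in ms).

With log₂ n on the abscissa the relation is linear; from the two conditions:
  b = (962 − 640) / (log₂ 24 − log₂ 7) = 322 / (4.5850 − 2.8074) = 181.142 ms/bit
  a = 640 − 181.142 × 2.8074 = 131.469 ms
Then RT(4) = 131.469 + 181.142 × log₂ 4 = 131.469 + 181.142 × 2 ≈ 493.754 ms.

493.8 ms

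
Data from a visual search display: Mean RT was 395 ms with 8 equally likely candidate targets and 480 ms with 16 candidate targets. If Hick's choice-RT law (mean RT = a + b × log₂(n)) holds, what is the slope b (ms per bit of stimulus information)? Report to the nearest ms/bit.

b = (RT₂ − RT₁)/(log₂ n₂ − log₂ n₁) = (480 − 395)/(4 − 3) = 85 ms/bit.

85 ms/bit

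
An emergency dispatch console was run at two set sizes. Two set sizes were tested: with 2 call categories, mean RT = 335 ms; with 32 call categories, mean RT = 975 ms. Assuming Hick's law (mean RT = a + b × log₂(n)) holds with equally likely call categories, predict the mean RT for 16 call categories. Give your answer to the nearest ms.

RT is linear in log₂ n, so two points fix the line:
  b = (975 − 335) / (log₂ 32 − log₂ 2) = 640 / (5 − 1) = 160 ms/bit
  a = 335 − 160 × 1 = 175 ms
Then RT(16) = 175 + 160 × log₂ 16 = 175 + 160 × 4 ≈ 815.000 ms.

815 ms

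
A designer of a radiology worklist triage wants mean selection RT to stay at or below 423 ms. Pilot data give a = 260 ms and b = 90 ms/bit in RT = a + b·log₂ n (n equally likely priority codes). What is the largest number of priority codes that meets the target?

90·log₂ n ≤ 423 − 260 = 163, giving log₂ n ≤ 1.8111 and n ≤ 3.509. The largest whole number is 3.

3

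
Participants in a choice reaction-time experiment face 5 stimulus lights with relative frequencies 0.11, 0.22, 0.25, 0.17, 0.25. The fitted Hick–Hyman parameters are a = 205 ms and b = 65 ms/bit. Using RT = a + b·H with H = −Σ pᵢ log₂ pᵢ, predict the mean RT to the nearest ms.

352 ms

H = 0.11·log₂(1/0.11) + 0.22·log₂(1/0.22) + 0.25·log₂(1/0.25) + 0.17·log₂(1/0.17) + 0.25·log₂(1/0.25) = 2.2654 bits.
RT = 205 + 65 × 2.2654 = 352.25 ms.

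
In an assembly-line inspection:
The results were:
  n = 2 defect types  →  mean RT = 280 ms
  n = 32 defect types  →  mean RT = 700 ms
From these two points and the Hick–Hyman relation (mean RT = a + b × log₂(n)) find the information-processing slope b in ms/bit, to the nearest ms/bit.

105 ms/bit

b = (RT₂ − RT₁)/(log₂ n₂ − log₂ n₁) = (700 − 280)/(5 − 1) = 105 ms/bit.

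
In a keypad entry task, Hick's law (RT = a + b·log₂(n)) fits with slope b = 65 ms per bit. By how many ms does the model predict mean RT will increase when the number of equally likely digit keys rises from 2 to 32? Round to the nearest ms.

260 ms

ΔRT = (a + b log₂ n₂) − (a + b log₂ n₁) = b·(log₂ n₂ − log₂ n₁).
log₂(32) − log₂(2) = log₂(32/2) = log₂(16) = 4.
ΔRT = 65 × 4.0000 = 260.000 ms.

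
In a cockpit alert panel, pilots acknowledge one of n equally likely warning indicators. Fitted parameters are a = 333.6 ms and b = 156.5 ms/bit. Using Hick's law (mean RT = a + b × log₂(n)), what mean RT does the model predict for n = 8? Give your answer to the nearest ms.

803 ms

log₂(8) = 3 bits, so RT = 333.6 + 156.5 × 3 ≈ 803.100 ms.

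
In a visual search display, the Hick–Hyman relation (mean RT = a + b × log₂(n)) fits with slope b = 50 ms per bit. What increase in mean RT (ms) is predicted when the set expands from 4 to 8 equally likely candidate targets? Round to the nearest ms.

Only the slope matters, since a is common to both: ΔRT = b·log₂(n₂/n₁).
log₂(8) − log₂(4) = log₂(8/4) = log₂(2) = 1.
ΔRT = 50 × 1.0000 = 50.000 ms.

50 ms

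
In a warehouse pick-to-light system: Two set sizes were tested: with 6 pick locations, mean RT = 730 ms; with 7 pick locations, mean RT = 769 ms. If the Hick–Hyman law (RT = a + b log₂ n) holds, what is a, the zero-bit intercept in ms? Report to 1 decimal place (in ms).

276.7 ms

b = (RT₂ − RT₁)/(log₂ n₂ − log₂ n₁) = (769 − 730)/(2.8074 − 2.5850) = 175.366 ms/bit.
a = RT₁ − b·log₂ n₁ = 730 − 175.366 × 2.5850 = 276.686 ms.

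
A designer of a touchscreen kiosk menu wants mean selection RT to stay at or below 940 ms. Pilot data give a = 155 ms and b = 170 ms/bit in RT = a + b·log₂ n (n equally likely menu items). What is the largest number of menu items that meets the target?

Information budget: (940 − 155)/170 = 4.6176 bits, so n ≤ 2^4.6176 = 24.550 → at most 24.

24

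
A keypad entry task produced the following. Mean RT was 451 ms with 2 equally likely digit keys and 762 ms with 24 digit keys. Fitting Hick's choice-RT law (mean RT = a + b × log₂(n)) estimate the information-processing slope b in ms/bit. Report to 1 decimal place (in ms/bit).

86.8 ms/bit

b = (RT₂ − RT₁)/(log₂ n₂ − log₂ n₁) = (762 − 451)/(4.5850 − 1) = 86.751 ms/bit.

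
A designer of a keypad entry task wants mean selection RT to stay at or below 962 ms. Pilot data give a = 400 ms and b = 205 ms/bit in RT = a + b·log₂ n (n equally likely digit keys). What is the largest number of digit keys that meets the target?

205·log₂ n ≤ 962 − 400 = 562, giving log₂ n ≤ 2.7415 and n ≤ 6.687. The largest whole number is 6.

6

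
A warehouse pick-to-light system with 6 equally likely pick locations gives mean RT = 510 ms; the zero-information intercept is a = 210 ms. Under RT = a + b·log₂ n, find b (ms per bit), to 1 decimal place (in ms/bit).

116.1 ms/bit

b = (510 − 210) / log₂(6) = 300 / 2.5850 = 116.056 ms/bit.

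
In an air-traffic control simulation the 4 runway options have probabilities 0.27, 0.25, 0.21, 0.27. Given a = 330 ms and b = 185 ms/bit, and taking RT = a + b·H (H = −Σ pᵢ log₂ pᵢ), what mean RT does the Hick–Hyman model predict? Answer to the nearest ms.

699 ms

Entropy contributions −pᵢ log₂ pᵢ: 0.5100, 0.5000, 0.4728, 0.5100; sum H = 1.9929 bits.
RT = a + bH = 330 + 185·1.9929 = 698.68 ms.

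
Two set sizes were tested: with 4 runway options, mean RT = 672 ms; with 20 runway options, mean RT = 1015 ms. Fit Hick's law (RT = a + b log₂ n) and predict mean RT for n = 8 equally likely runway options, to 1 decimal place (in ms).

819.7 ms

RT is linear in log₂ n, so two points fix the line:
  b = (1015 − 672) / (log₂ 20 − log₂ 4) = 343 / (4.3219 − 2) = 147.722 ms/bit
  a = 672 − 147.722 × 2 = 376.556 ms
Then RT(8) = 376.556 + 147.722 × log₂ 8 = 376.556 + 147.722 × 3 ≈ 819.722 ms.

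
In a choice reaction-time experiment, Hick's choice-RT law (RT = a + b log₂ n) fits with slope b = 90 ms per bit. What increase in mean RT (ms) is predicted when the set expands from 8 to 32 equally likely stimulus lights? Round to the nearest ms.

The intercept a cancels: ΔRT = b·(log₂ n₂ − log₂ n₁) = b·log₂(n₂/n₁).
log₂(32) − log₂(8) = log₂(32/8) = log₂(4) = 2.
ΔRT = 90 × 2.0000 = 180.000 ms.

180 ms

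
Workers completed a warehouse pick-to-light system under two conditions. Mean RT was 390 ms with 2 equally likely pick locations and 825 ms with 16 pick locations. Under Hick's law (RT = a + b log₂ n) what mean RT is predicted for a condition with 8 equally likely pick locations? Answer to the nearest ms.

680 ms

Solve the two-equation system in a and b:
  b = (825 − 390) / (log₂ 16 − log₂ 2) = 435 / (4 − 1) = 145 ms/bit
  a = 390 − 145 × 1 = 245 ms
Then RT(8) = 245 + 145 × log₂ 8 = 245 + 145 × 3 ≈ 680.000 ms.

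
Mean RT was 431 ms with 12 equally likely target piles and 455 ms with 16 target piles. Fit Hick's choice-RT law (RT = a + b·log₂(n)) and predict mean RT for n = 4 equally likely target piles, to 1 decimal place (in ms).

339.3 ms

With log₂ n on the abscissa the relation is linear; from the two conditions:
  b = (455 − 431) / (log₂ 16 − log₂ 12) = 24 / (4 − 3.5850) = 57.826 ms/bit
  a = 431 − 57.826 × 3.5850 = 223.696 ms
Then RT(4) = 223.696 + 57.826 × log₂ 4 = 223.696 + 57.826 × 2 ≈ 339.348 ms.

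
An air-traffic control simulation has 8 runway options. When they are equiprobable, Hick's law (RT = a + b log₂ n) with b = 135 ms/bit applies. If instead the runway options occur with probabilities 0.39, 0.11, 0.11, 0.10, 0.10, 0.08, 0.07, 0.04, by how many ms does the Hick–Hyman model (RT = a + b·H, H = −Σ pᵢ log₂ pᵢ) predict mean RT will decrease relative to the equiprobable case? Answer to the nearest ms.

Equiprobable entropy H₀ = log₂ 8 = 3.0000 bits.
Skewed entropy H = −Σ pᵢ log₂ pᵢ = 2.6406 bits.
ΔRT = b·(H₀ − H) = 135 × 0.3594 = 48.52 ms.

49 ms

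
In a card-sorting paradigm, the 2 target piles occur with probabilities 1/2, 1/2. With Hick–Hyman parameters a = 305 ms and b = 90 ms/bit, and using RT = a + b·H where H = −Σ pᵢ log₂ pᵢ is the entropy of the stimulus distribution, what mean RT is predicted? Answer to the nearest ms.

Each term −pᵢ log₂ pᵢ: 0.5·1 + 0.5·1; summed, H = 1.000 bits.
Mean RT = a + bH = 305 + 90·1.000 = 395.00 ms.

395 ms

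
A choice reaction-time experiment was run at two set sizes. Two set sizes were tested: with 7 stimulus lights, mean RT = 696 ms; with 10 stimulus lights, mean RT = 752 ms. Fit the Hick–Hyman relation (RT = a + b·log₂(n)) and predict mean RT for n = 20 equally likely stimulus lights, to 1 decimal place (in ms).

860.8 ms

With log₂ n on the abscissa the relation is linear; from the two conditions:
  b = (752 − 696) / (log₂ 10 − log₂ 7) = 56 / (3.3219 − 2.8074) = 108.828 ms/bit
  a = 696 − 108.828 × 2.8074 = 390.481 ms
Then RT(20) = 390.481 + 108.828 × log₂ 20 = 390.481 + 108.828 × 4.3219 ≈ 860.828 ms.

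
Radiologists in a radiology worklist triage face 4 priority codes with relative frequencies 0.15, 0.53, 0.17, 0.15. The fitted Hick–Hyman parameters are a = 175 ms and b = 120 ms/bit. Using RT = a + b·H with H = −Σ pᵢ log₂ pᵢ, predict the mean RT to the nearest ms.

Entropy contributions −pᵢ log₂ pᵢ: 0.4105, 0.4854, 0.4346, 0.4105; sum H = 1.7411 bits.
RT = a + bH = 175 + 120·1.7411 = 383.93 ms.

384 ms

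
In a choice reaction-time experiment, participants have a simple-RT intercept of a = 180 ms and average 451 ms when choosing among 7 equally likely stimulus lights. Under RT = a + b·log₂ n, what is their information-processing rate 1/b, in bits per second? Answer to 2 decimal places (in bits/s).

10.36 bits/s

b = (451 − 180)/log₂ 7 = 271/2.8074 = 96.532 ms per bit = 0.09653 s/bit; the reciprocal is 10.359 bits/s.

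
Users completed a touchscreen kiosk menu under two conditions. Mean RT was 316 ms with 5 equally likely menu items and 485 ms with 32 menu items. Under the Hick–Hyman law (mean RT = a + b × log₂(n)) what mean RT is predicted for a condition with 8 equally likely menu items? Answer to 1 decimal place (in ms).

Fit slope and intercept:
  b = (485 − 316) / (log₂ 32 − log₂ 5) = 169 / (5 − 2.3219) = 63.105 ms/bit
  a = 316 − 63.105 × 2.3219 = 169.474 ms
Then RT(8) = 169.474 + 63.105 × log₂ 8 = 169.474 + 63.105 × 3 ≈ 358.790 ms.

358.8 ms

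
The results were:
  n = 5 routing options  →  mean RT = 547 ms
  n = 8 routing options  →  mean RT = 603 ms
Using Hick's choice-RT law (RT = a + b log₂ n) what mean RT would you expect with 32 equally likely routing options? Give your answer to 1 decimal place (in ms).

768.2 ms

With log₂ n on the abscissa the relation is linear; from the two conditions:
  b = (603 − 547) / (log₂ 8 − log₂ 5) = 56 / (3 − 2.3219) = 82.587 ms/bit
  a = 547 − 82.587 × 2.3219 = 355.239 ms
Then RT(32) = 355.239 + 82.587 × log₂ 32 = 355.239 + 82.587 × 5 ≈ 768.174 ms.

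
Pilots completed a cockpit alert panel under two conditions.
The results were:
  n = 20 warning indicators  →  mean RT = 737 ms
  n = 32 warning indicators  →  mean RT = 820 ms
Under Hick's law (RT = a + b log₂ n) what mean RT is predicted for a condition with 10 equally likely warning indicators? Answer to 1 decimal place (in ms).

614.6 ms

RT is linear in log₂ n, so two points fix the line:
  b = (820 − 737) / (log₂ 32 − log₂ 20) = 83 / (5 − 4.3219) = 122.406 ms/bit
  a = 737 − 122.406 × 4.3219 = 207.971 ms
Then RT(10) = 207.971 + 122.406 × log₂ 10 = 207.971 + 122.406 × 3.3219 ≈ 614.594 ms.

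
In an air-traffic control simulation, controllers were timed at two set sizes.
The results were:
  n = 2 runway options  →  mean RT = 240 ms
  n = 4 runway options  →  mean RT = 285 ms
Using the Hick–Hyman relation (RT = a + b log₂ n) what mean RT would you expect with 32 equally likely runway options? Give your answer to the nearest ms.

420 ms

With log₂ n on the abscissa the relation is linear; from the two conditions:
  b = (285 − 240) / (log₂ 4 − log₂ 2) = 45 / (2 − 1) = 45 ms/bit
  a = 240 − 45 × 1 = 195 ms
Then RT(32) = 195 + 45 × log₂ 32 = 195 + 45 × 5 ≈ 420.000 ms.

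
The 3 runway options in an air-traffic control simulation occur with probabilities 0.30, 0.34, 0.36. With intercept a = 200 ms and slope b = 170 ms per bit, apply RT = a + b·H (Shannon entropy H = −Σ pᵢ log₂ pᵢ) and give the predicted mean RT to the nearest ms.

469 ms

Entropy contributions −pᵢ log₂ pᵢ: 0.5211, 0.5292, 0.5306; sum H = 1.5809 bits.
RT = a + bH = 200 + 170·1.5809 = 468.75 ms.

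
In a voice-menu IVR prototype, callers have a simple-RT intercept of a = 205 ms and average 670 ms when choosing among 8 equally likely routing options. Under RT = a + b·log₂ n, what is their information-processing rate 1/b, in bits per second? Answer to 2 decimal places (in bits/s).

b = (670 − 205)/log₂ 8 = 465/3 = 155.000 ms per bit = 0.15500 s/bit; the reciprocal is 6.452 bits/s.

6.45 bits/s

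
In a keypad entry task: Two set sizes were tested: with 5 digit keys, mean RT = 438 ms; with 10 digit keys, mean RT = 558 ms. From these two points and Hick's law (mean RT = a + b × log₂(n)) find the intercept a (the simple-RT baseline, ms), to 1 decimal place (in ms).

159.4 ms

b = (RT₂ − RT₁)/(log₂ n₂ − log₂ n₁) = (558 − 438)/(3.3219 − 2.3219) = 120.000 ms/bit.
Intercept: a = 438 − 120.000·log₂(5) = 159.369 ms.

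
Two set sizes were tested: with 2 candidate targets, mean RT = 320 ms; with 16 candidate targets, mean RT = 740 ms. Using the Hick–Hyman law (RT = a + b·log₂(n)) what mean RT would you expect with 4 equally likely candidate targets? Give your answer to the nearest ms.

460 ms

Solve the two-equation system in a and b:
  b = (740 − 320) / (log₂ 16 − log₂ 2) = 420 / (4 − 1) = 140 ms/bit
  a = 320 − 140 × 1 = 180 ms
Then RT(4) = 180 + 140 × log₂ 4 = 180 + 140 × 2 ≈ 460.000 ms.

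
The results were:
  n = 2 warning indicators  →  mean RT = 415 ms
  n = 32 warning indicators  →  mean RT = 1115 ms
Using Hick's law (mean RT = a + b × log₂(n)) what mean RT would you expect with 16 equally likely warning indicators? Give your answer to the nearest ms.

Fit slope and intercept:
  b = (1115 − 415) / (log₂ 32 − log₂ 2) = 700 / (5 − 1) = 175 ms/bit
  a = 415 − 175 × 1 = 240 ms
Then RT(16) = 240 + 175 × log₂ 16 = 240 + 175 × 4 ≈ 940.000 ms.

940 ms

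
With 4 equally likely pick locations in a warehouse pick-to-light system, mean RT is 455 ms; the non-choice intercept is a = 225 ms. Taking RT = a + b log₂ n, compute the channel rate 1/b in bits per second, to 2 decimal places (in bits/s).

Choice component = 455 − 225 = 230 ms over log₂(4) = 2 bits.
b = 230 / 2 = 115.000 ms/bit, so 1/b = 8.696 bits/s.

8.70 bits/s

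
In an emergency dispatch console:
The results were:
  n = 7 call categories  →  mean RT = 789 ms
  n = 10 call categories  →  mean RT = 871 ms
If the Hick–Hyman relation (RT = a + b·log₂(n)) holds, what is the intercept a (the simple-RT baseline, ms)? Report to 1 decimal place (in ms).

b = (RT₂ − RT₁)/(log₂ n₂ − log₂ n₁) = (871 − 789)/(3.3219 − 2.8074) = 159.355 ms/bit.
Intercept: a = 789 − 159.355·log₂(7) = 341.633 ms.

341.6 ms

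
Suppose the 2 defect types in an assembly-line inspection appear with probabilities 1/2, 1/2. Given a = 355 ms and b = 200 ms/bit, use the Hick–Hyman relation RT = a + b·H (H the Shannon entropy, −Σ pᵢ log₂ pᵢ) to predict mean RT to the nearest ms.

H = −Σ pᵢ log₂ pᵢ = 0.5·1 + 0.5·1 = 1.000 bits.
RT = 355 + 200 × 1.000 = 555.00 ms.

555 ms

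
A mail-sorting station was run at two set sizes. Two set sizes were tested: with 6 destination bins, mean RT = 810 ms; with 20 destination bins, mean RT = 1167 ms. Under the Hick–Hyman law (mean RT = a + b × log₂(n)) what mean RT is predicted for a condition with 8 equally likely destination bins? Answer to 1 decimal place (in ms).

895.3 ms

Solve the two-equation system in a and b:
  b = (1167 − 810) / (log₂ 20 − log₂ 6) = 357 / (4.3219 − 2.5850) = 205.531 ms/bit
  a = 810 − 205.531 × 2.5850 = 278.710 ms
Then RT(8) = 278.710 + 205.531 × log₂ 8 = 278.710 + 205.531 × 3 ≈ 895.303 ms.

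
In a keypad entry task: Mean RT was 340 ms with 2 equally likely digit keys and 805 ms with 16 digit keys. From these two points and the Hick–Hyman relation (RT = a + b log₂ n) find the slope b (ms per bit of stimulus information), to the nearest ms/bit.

The slope on a log₂ axis is (805 − 340) / (4 − 1) = 155 ms/bit.

155 ms/bit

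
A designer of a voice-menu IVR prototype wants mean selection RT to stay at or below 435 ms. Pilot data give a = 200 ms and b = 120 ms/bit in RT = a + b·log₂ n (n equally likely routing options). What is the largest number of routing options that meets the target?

3

Set 200 + 120·log₂ n ≤ 435 → log₂ n ≤ (435 − 200)/120 = 1.9583.
So n ≤ 2^1.9583 = 3.886; the largest integer n is 3.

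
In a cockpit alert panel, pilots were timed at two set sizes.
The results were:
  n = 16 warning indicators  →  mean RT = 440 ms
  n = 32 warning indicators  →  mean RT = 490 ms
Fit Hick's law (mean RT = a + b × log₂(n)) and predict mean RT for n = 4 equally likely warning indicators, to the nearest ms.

340 ms

Solve the two-equation system in a and b:
  b = (490 − 440) / (log₂ 32 − log₂ 16) = 50 / (5 − 4) = 50 ms/bit
  a = 440 − 50 × 4 = 240 ms
Then RT(4) = 240 + 50 × log₂ 4 = 240 + 50 × 2 ≈ 340.000 ms.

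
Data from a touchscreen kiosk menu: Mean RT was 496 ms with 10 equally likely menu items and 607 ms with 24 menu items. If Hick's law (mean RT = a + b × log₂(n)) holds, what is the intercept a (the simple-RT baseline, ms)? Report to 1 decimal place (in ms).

204.1 ms

b = (RT₂ − RT₁)/(log₂ n₂ − log₂ n₁) = (607 − 496)/(4.5850 − 3.3219) = 87.884 ms/bit.
Intercept: a = 496 − 87.884·log₂(10) = 204.057 ms.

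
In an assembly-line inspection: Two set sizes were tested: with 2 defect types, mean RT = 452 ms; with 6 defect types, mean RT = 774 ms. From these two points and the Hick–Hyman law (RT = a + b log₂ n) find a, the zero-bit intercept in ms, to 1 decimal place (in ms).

The slope on a log₂ axis is (774 − 452) / (2.5850 − 1) = 203.159 ms/bit.
Intercept: a = 452 − 203.159·log₂(2) = 248.841 ms.

248.8 ms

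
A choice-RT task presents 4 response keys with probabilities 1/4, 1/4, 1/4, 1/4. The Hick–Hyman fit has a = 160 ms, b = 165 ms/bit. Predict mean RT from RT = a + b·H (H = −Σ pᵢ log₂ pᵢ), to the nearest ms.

Each term −pᵢ log₂ pᵢ: 0.25·2 + 0.25·2 + 0.25·2 + 0.25·2; summed, H = 2.000 bits.
Mean RT = a + bH = 160 + 165·2.000 = 490.00 ms.

490 ms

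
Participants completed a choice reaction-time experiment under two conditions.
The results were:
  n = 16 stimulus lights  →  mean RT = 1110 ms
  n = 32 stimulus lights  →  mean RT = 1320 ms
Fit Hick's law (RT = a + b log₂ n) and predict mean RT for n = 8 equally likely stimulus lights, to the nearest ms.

900 ms

With log₂ n on the abscissa the relation is linear; from the two conditions:
  b = (1320 − 1110) / (log₂ 32 − log₂ 16) = 210 / (5 − 4) = 210 ms/bit
  a = 1110 − 210 × 4 = 270 ms
Then RT(8) = 270 + 210 × log₂ 8 = 270 + 210 × 3 ≈ 900.000 ms.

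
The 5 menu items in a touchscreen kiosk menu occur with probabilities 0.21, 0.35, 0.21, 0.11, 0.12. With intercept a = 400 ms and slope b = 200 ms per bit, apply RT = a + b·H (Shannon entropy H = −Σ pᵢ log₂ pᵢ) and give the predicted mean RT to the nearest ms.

H = 0.21·log₂(1/0.21) + 0.35·log₂(1/0.35) + 0.21·log₂(1/0.21) + 0.11·log₂(1/0.11) + 0.12·log₂(1/0.12) = 2.1931 bits.
RT = 400 + 200 × 2.1931 = 838.62 ms.

839 ms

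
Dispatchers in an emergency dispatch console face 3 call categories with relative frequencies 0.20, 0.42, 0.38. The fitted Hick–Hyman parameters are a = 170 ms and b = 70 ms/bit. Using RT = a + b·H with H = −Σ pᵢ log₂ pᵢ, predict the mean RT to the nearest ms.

Entropy contributions −pᵢ log₂ pᵢ: 0.4644, 0.5256, 0.5305; sum H = 1.5205 bits.
RT = a + bH = 170 + 70·1.5205 = 276.43 ms.

276 ms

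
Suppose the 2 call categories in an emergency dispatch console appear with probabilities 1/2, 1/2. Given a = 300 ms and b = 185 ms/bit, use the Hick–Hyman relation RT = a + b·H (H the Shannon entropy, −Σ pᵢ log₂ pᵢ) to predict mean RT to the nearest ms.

485 ms

H = −Σ pᵢ log₂ pᵢ = 0.5·1 + 0.5·1 = 1.000 bits.
RT = 300 + 185 × 1.000 = 485.00 ms.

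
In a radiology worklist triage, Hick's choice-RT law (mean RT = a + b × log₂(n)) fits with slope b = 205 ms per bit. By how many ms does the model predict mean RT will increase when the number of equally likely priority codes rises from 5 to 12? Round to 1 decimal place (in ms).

258.9 ms

Only the slope matters, since a is common to both: ΔRT = b·log₂(n₂/n₁).
log₂(12) − log₂(5) = 3.5850 − 2.3219 = 1.2630.
ΔRT = 205 × 1.2630 = 258.922 ms.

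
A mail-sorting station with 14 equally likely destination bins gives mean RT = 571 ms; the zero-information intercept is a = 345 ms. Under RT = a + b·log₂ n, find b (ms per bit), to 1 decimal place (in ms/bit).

14 alternatives carry log₂ 14 = 3.8074 bits; the choice cost is 571 − 345 = 226 ms, so b = 226/3.8074 = 59.359 ms/bit.

59.4 ms/bit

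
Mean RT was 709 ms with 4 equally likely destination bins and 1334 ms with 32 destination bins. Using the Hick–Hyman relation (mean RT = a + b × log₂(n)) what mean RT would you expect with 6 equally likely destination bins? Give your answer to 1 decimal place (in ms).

Solve the two-equation system in a and b:
  b = (1334 − 709) / (log₂ 32 − log₂ 4) = 625 / (5 − 2) = 208.333 ms/bit
  a = 709 − 208.333 × 2 = 292.333 ms
Then RT(6) = 292.333 + 208.333 × log₂ 6 = 292.333 + 208.333 × 2.5850 ≈ 830.867 ms.

830.9 ms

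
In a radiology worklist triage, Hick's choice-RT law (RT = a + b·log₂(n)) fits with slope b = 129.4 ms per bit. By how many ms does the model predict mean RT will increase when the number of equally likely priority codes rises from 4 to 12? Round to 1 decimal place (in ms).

205.1 ms

Only the slope matters, since a is common to both: ΔRT = b·log₂(n₂/n₁).
log₂(12) − log₂(4) = 3.5850 − 2 = 1.5850.
ΔRT = 129.4 × 1.5850 = 205.094 ms.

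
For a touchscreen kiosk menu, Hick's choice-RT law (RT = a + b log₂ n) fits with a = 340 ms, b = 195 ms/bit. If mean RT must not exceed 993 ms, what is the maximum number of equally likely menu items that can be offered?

195·log₂ n ≤ 993 − 340 = 653, giving log₂ n ≤ 3.3487 and n ≤ 10.187. The largest whole number is 10.

10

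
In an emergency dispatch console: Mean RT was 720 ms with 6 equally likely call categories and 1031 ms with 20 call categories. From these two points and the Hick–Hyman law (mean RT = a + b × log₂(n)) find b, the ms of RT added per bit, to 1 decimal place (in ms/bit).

Slope: b = (1031 − 720) / (log₂ 20 − log₂ 6) = 311/1.7370 = 179.048 ms/bit.

179.0 ms/bit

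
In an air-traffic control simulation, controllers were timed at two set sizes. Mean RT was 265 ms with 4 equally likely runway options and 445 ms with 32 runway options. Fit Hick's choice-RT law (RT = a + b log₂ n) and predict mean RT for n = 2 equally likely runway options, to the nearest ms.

205 ms

With log₂ n on the abscissa the relation is linear; from the two conditions:
  b = (445 − 265) / (log₂ 32 − log₂ 4) = 180 / (5 − 2) = 60 ms/bit
  a = 265 − 60 × 2 = 145 ms
Then RT(2) = 145 + 60 × log₂ 2 = 145 + 60 × 1 ≈ 205.000 ms.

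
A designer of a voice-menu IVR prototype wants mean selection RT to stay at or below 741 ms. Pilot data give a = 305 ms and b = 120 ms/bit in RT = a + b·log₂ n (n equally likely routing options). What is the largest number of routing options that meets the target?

12

Set 305 + 120·log₂ n ≤ 741 → log₂ n ≤ (741 − 305)/120 = 3.6333.
So n ≤ 2^3.6333 = 12.409; the largest integer n is 12.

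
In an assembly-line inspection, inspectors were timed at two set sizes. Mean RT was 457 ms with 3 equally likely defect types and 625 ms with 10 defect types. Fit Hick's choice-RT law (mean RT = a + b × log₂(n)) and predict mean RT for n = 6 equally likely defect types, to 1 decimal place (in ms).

RT is linear in log₂ n, so two points fix the line:
  b = (625 − 457) / (log₂ 10 − log₂ 3) = 168 / (3.3219 − 1.5850) = 96.720 ms/bit
  a = 457 − 96.720 × 1.5850 = 303.702 ms
Then RT(6) = 303.702 + 96.720 × log₂ 6 = 303.702 + 96.720 × 2.5850 ≈ 553.720 ms.

553.7 ms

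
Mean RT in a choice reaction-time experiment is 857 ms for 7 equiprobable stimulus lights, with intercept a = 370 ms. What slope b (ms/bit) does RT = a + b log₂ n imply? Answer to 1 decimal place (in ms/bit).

b = (857 − 370) / log₂(7) = 487 / 2.8074 = 173.473 ms/bit.

173.5 ms/bit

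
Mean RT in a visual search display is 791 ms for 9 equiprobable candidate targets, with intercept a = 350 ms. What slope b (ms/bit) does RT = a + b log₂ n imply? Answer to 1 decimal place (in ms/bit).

log₂(9) = 3.1699 bits.
b = (RT − a)/log₂ n = (791 − 350) / 3.1699 = 139.120 ms/bit.

139.1 ms/bit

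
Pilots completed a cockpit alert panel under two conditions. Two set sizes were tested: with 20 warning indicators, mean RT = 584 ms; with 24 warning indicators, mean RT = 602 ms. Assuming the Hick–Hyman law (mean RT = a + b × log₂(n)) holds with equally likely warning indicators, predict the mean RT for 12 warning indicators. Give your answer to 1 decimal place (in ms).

533.6 ms

Fit slope and intercept:
  b = (602 − 584) / (log₂ 24 − log₂ 20) = 18 / (4.5850 − 4.3219) = 68.432 ms/bit
  a = 584 − 68.432 × 4.3219 = 288.241 ms
Then RT(12) = 288.241 + 68.432 × log₂ 12 = 288.241 + 68.432 × 3.5850 ≈ 533.568 ms.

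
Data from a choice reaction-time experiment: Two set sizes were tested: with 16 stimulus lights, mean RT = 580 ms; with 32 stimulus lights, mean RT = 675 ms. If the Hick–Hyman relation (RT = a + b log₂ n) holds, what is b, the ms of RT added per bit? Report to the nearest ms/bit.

95 ms/bit

b = (RT₂ − RT₁)/(log₂ n₂ − log₂ n₁) = (675 − 580)/(5 − 4) = 95 ms/bit.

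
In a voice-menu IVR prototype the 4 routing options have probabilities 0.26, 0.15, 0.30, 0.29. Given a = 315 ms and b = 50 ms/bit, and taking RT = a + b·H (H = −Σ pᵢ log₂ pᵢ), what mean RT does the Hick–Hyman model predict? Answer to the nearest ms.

413 ms

H = 0.26·log₂(1/0.26) + 0.15·log₂(1/0.15) + 0.30·log₂(1/0.30) + 0.29·log₂(1/0.29) = 1.9548 bits.
RT = 315 + 50 × 1.9548 = 412.74 ms.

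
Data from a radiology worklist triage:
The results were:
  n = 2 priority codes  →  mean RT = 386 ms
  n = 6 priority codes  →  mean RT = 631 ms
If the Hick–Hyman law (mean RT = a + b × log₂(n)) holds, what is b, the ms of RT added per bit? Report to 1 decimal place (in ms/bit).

154.6 ms/bit

Slope: b = (631 − 386) / (log₂ 6 − log₂ 2) = 245/1.5850 = 154.578 ms/bit.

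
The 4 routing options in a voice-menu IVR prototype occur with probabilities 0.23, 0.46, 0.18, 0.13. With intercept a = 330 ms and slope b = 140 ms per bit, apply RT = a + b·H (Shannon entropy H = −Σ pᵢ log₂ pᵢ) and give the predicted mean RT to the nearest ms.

Entropy contributions −pᵢ log₂ pᵢ: 0.4877, 0.5153, 0.4453, 0.3826; sum H = 1.8310 bits.
RT = a + bH = 330 + 140·1.8310 = 586.33 ms.

586 ms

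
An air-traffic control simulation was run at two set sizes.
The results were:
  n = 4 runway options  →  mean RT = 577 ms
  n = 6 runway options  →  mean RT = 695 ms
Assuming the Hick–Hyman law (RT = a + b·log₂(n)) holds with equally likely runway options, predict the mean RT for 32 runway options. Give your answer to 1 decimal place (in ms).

Fit slope and intercept:
  b = (695 − 577) / (log₂ 6 − log₂ 4) = 118 / (2.5850 − 2) = 201.722 ms/bit
  a = 577 − 201.722 × 2 = 173.555 ms
Then RT(32) = 173.555 + 201.722 × log₂ 32 = 173.555 + 201.722 × 5 ≈ 1182.167 ms.

1182.2 ms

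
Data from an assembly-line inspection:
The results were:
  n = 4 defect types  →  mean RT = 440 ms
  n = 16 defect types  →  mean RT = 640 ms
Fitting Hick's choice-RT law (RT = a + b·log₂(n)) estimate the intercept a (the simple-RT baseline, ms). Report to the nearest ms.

b = (RT₂ − RT₁)/(log₂ n₂ − log₂ n₁) = (640 − 440)/(4 − 2) = 100 ms/bit.
a = RT₁ − b·log₂ n₁ = 440 − 100 × 2 = 240.000 ms.

240 ms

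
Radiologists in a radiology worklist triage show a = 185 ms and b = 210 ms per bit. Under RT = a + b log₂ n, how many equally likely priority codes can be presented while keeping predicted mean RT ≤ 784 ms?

7

Information budget: (784 − 185)/210 = 2.8524 bits, so n ≤ 2^2.8524 = 7.222 → at most 7.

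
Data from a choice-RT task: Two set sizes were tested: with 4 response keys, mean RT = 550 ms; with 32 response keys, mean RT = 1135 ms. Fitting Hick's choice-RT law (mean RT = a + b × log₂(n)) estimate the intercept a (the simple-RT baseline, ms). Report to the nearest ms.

b = (RT₂ − RT₁)/(log₂ n₂ − log₂ n₁) = (1135 − 550)/(5 − 2) = 195 ms/bit.
a = RT₁ − b·log₂ n₁ = 550 − 195 × 2 = 160.000 ms.

160 ms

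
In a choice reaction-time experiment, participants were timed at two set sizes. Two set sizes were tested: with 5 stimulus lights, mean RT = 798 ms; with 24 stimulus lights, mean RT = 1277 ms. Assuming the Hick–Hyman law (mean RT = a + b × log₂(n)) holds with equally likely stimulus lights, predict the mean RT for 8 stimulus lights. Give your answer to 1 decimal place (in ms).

RT is linear in log₂ n, so two points fix the line:
  b = (1277 − 798) / (log₂ 24 − log₂ 5) = 479 / (4.5850 − 2.3219) = 211.663 ms/bit
  a = 798 − 211.663 × 2.3219 = 306.534 ms
Then RT(8) = 306.534 + 211.663 × log₂ 8 = 306.534 + 211.663 × 3 ≈ 941.523 ms.

941.5 ms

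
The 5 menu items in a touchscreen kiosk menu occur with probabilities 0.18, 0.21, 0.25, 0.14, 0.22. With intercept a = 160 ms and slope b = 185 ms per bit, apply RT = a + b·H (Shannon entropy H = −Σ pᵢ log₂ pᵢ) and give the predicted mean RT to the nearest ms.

585 ms

H = 0.18·log₂(1/0.18) + 0.21·log₂(1/0.21) + 0.25·log₂(1/0.25) + 0.14·log₂(1/0.14) + 0.22·log₂(1/0.22) = 2.2958 bits.
RT = 160 + 185 × 2.2958 = 584.73 ms.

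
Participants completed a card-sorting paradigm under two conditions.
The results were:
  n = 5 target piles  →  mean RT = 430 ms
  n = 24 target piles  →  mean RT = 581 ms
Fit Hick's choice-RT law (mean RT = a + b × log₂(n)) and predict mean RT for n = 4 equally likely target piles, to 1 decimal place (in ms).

RT is linear in log₂ n, so two points fix the line:
  b = (581 − 430) / (log₂ 24 − log₂ 5) = 151 / (4.5850 − 2.3219) = 66.725 ms/bit
  a = 430 − 66.725 × 2.3219 = 275.070 ms
Then RT(4) = 275.070 + 66.725 × log₂ 4 = 275.070 + 66.725 × 2 ≈ 408.519 ms.

408.5 ms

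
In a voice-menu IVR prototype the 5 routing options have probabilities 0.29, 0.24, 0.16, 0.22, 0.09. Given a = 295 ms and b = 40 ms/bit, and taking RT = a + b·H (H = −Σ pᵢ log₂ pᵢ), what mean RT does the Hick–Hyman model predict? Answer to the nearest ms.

Entropy contributions −pᵢ log₂ pᵢ: 0.5179, 0.4941, 0.4230, 0.4806, 0.3127; sum H = 2.2283 bits.
RT = a + bH = 295 + 40·2.2283 = 384.13 ms.

384 ms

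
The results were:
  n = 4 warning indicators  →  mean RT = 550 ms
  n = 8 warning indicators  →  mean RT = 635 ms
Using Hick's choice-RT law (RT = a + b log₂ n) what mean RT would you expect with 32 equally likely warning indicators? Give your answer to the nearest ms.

Solve the two-equation system in a and b:
  b = (635 − 550) / (log₂ 8 − log₂ 4) = 85 / (3 − 2) = 85 ms/bit
  a = 550 − 85 × 2 = 380 ms
Then RT(32) = 380 + 85 × log₂ 32 = 380 + 85 × 5 ≈ 805.000 ms.

805 ms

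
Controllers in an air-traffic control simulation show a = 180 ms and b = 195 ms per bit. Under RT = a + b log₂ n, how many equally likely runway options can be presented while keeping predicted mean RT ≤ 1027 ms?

20

Information budget: (1027 − 180)/195 = 4.3436 bits, so n ≤ 2^4.3436 = 20.303 → at most 20.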